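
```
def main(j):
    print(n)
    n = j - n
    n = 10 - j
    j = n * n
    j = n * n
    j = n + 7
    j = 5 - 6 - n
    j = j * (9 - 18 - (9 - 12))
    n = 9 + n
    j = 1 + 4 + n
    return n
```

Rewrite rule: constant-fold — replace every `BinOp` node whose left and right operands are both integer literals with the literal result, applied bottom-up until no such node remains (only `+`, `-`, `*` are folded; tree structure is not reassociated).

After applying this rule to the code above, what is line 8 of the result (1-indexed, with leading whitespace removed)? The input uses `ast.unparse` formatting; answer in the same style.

Transformed code:
def main(j):
    print(n)
    n = j - n
    n = 10 - j
    j = n * n
    j = n * n
    j = n + 7
    j = -1 - n
    j = j * -6
    n = 9 + n
    j = 5 + n
    return n

j = -1 - n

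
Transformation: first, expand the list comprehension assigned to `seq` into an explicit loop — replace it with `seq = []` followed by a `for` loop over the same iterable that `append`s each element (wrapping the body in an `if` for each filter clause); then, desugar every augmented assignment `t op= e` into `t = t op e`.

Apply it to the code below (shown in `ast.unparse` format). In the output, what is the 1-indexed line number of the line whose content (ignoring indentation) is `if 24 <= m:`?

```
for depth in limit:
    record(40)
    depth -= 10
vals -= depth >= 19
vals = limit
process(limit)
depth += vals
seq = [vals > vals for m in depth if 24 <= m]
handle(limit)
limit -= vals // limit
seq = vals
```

10

Transformed code:
for depth in limit:
    record(40)
    depth = depth - 10
vals = vals - (depth >= 19)
vals = limit
process(limit)
depth = depth + vals
seq = []
for m in depth:
    if 24 <= m:
        seq.append(vals > vals)
handle(limit)
limit = limit - vals // limit
seq = vals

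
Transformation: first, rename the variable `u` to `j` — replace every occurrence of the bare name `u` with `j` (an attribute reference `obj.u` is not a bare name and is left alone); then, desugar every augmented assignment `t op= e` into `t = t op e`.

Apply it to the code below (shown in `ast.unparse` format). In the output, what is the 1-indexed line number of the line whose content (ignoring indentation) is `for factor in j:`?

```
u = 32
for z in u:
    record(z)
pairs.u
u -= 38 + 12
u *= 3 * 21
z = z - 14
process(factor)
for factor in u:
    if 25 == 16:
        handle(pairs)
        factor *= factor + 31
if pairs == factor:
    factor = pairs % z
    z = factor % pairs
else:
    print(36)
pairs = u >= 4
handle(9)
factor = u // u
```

9

Transformed code:
j = 32
for z in j:
    record(z)
pairs.u
j = j - (38 + 12)
j = j * (3 * 21)
z = z - 14
process(factor)
for factor in j:
    if 25 == 16:
        handle(pairs)
        factor = factor * (factor + 31)
if pairs == factor:
    factor = pairs % z
    z = factor % pairs
else:
    print(36)
pairs = j >= 4
handle(9)
factor = j // j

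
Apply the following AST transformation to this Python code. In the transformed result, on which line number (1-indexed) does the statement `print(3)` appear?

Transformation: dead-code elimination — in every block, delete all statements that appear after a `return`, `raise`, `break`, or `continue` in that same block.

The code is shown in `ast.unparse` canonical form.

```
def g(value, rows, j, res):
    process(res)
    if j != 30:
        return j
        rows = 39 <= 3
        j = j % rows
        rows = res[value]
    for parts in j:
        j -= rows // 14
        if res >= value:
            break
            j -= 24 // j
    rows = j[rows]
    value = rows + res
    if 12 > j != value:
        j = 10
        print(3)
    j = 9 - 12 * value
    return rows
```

13

Transformed code:
def g(value, rows, j, res):
    process(res)
    if j != 30:
        return j
    for parts in j:
        j -= rows // 14
        if res >= value:
            break
    rows = j[rows]
    value = rows + res
    if 12 > j != value:
        j = 10
        print(3)
    j = 9 - 12 * value
    return rows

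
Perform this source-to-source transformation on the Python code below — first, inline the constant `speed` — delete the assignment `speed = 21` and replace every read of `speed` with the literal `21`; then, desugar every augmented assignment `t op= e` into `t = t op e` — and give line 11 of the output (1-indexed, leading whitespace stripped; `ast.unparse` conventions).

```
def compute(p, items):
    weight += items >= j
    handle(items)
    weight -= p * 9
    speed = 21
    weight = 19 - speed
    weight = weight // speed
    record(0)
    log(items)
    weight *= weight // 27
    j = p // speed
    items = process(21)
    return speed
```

Transformed code:
def compute(p, items):
    weight = weight + (items >= j)
    handle(items)
    weight = weight - p * 9
    weight = 19 - 21
    weight = weight // 21
    record(0)
    log(items)
    weight = weight * (weight // 27)
    j = p // 21
    items = process(21)
    return 21

items = process(21)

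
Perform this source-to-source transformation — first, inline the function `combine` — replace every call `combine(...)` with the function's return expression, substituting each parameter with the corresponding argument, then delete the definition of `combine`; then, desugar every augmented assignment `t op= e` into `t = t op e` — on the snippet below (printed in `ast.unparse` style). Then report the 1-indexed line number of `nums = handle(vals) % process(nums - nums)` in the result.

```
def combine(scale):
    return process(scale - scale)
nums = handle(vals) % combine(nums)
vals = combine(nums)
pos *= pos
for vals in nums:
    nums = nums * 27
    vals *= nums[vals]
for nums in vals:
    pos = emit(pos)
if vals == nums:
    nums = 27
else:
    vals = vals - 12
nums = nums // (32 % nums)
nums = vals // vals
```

1

Transformed code:
nums = handle(vals) % process(nums - nums)
vals = process(nums - nums)
pos = pos * pos
for vals in nums:
    nums = nums * 27
    vals = vals * nums[vals]
for nums in vals:
    pos = emit(pos)
if vals == nums:
    nums = 27
else:
    vals = vals - 12
nums = nums // (32 % nums)
nums = vals // vals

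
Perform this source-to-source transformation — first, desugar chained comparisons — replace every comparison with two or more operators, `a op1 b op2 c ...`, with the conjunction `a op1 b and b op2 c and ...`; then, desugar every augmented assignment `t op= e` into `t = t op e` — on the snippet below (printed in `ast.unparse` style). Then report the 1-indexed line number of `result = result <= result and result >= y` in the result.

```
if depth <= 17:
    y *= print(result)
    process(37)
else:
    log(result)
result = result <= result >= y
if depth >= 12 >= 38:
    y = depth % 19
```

Transformed code:
if depth <= 17:
    y = y * print(result)
    process(37)
else:
    log(result)
result = result <= result and result >= y
if depth >= 12 and 12 >= 38:
    y = depth % 19

6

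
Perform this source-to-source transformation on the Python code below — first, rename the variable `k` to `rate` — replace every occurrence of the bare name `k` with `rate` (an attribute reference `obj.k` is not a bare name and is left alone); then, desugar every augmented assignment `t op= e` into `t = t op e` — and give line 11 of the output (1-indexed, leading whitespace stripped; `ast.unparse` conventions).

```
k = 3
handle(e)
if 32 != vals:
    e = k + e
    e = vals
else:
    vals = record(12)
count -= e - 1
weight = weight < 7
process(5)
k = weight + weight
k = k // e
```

Transformed code:
rate = 3
handle(e)
if 32 != vals:
    e = rate + e
    e = vals
else:
    vals = record(12)
count = count - (e - 1)
weight = weight < 7
process(5)
rate = weight + weight
rate = rate // e

rate = weight + weight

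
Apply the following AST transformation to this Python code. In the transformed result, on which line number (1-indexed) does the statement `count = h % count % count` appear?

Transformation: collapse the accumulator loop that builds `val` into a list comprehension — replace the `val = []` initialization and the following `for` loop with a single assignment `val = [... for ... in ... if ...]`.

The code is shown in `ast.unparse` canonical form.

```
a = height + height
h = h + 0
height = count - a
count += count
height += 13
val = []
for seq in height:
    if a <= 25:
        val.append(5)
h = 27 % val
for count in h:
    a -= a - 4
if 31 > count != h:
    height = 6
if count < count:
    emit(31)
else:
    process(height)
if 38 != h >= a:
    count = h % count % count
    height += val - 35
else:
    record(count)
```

Transformed code:
a = height + height
h = h + 0
height = count - a
count += count
height += 13
val = [5 for seq in height if a <= 25]
h = 27 % val
for count in h:
    a -= a - 4
if 31 > count != h:
    height = 6
if count < count:
    emit(31)
else:
    process(height)
if 38 != h >= a:
    count = h % count % count
    height += val - 35
else:
    record(count)

17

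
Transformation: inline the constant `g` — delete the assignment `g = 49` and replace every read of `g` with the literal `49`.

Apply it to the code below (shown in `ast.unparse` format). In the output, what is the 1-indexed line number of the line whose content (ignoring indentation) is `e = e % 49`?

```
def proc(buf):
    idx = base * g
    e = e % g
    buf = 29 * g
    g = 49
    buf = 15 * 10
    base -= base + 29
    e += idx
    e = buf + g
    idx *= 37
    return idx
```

3

Transformed code:
def proc(buf):
    idx = base * 49
    e = e % 49
    buf = 29 * 49
    buf = 15 * 10
    base -= base + 29
    e += idx
    e = buf + 49
    idx *= 37
    return idx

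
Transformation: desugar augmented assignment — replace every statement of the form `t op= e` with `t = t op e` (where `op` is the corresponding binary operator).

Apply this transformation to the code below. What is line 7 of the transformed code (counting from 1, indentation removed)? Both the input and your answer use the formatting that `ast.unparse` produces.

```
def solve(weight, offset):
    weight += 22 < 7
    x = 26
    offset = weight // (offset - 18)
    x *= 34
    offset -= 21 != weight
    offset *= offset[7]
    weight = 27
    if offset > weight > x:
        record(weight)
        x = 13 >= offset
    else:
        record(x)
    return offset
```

Transformed code:
def solve(weight, offset):
    weight = weight + (22 < 7)
    x = 26
    offset = weight // (offset - 18)
    x = x * 34
    offset = offset - (21 != weight)
    offset = offset * offset[7]
    weight = 27
    if offset > weight > x:
        record(weight)
        x = 13 >= offset
    else:
        record(x)
    return offset

offset = offset * offset[7]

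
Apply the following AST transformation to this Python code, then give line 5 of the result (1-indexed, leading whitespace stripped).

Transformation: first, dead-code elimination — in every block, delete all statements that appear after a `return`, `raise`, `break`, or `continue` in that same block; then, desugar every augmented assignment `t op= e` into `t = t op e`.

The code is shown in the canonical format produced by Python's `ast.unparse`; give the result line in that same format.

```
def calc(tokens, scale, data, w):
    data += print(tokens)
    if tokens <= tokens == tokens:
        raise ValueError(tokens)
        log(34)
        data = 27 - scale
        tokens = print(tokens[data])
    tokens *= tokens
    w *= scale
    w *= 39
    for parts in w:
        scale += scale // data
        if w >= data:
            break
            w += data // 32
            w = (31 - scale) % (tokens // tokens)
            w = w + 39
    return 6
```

Transformed code:
def calc(tokens, scale, data, w):
    data = data + print(tokens)
    if tokens <= tokens == tokens:
        raise ValueError(tokens)
    tokens = tokens * tokens
    w = w * scale
    w = w * 39
    for parts in w:
        scale = scale + scale // data
        if w >= data:
            break
    return 6

tokens = tokens * tokens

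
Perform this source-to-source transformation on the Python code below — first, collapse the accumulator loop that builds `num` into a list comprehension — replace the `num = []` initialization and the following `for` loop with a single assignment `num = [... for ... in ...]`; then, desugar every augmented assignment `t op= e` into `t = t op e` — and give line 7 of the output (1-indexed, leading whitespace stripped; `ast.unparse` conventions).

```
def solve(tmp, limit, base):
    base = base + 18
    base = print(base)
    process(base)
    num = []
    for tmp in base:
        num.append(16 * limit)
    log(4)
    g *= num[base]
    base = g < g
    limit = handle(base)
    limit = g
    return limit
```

g = g * num[base]

Transformed code:
def solve(tmp, limit, base):
    base = base + 18
    base = print(base)
    process(base)
    num = [16 * limit for tmp in base]
    log(4)
    g = g * num[base]
    base = g < g
    limit = handle(base)
    limit = g
    return limit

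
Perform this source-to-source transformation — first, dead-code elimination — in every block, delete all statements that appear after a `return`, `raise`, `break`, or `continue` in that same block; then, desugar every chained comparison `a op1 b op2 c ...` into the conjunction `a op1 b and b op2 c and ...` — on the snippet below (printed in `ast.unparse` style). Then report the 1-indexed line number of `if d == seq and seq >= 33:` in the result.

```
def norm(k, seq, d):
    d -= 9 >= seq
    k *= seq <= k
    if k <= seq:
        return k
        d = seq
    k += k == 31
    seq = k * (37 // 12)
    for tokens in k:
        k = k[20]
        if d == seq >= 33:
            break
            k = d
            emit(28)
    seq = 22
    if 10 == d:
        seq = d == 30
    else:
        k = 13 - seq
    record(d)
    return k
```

Transformed code:
def norm(k, seq, d):
    d -= 9 >= seq
    k *= seq <= k
    if k <= seq:
        return k
    k += k == 31
    seq = k * (37 // 12)
    for tokens in k:
        k = k[20]
        if d == seq and seq >= 33:
            break
    seq = 22
    if 10 == d:
        seq = d == 30
    else:
        k = 13 - seq
    record(d)
    return k

10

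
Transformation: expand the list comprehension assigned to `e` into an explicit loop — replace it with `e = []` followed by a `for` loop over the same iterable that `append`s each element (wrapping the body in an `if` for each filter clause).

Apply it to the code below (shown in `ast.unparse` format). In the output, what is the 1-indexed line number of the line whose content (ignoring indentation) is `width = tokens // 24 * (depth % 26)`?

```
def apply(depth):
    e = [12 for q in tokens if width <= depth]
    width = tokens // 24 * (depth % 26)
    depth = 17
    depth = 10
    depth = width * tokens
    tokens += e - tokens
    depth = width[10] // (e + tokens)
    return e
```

6

Transformed code:
def apply(depth):
    e = []
    for q in tokens:
        if width <= depth:
            e.append(12)
    width = tokens // 24 * (depth % 26)
    depth = 17
    depth = 10
    depth = width * tokens
    tokens += e - tokens
    depth = width[10] // (e + tokens)
    return e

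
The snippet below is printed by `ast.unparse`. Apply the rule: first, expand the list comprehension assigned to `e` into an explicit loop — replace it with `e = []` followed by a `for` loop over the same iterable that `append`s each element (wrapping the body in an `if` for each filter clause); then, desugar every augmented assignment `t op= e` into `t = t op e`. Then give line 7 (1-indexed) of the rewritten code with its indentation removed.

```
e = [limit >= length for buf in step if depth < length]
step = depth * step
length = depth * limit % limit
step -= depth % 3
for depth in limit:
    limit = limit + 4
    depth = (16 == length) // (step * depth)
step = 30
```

step = step - depth % 3

Transformed code:
e = []
for buf in step:
    if depth < length:
        e.append(limit >= length)
step = depth * step
length = depth * limit % limit
step = step - depth % 3
for depth in limit:
    limit = limit + 4
    depth = (16 == length) // (step * depth)
step = 30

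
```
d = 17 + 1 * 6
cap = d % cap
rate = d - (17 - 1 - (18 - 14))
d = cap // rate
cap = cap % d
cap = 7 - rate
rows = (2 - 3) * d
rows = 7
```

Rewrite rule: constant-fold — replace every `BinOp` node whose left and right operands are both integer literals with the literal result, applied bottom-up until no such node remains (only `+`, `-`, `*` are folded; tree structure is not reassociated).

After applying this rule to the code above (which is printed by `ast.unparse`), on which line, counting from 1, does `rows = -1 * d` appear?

7

Transformed code:
d = 23
cap = d % cap
rate = d - 12
d = cap // rate
cap = cap % d
cap = 7 - rate
rows = -1 * d
rows = 7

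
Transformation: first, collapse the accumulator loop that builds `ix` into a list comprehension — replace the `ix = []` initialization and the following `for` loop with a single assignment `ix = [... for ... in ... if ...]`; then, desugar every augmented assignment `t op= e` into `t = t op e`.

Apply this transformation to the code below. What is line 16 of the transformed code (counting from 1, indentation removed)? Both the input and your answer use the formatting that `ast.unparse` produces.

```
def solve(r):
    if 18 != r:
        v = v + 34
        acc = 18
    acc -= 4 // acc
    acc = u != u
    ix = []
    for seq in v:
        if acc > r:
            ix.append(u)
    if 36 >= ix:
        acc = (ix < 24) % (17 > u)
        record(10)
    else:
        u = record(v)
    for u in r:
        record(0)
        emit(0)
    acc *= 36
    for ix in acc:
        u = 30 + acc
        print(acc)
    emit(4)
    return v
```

Transformed code:
def solve(r):
    if 18 != r:
        v = v + 34
        acc = 18
    acc = acc - 4 // acc
    acc = u != u
    ix = [u for seq in v if acc > r]
    if 36 >= ix:
        acc = (ix < 24) % (17 > u)
        record(10)
    else:
        u = record(v)
    for u in r:
        record(0)
        emit(0)
    acc = acc * 36
    for ix in acc:
        u = 30 + acc
        print(acc)
    emit(4)
    return v

acc = acc * 36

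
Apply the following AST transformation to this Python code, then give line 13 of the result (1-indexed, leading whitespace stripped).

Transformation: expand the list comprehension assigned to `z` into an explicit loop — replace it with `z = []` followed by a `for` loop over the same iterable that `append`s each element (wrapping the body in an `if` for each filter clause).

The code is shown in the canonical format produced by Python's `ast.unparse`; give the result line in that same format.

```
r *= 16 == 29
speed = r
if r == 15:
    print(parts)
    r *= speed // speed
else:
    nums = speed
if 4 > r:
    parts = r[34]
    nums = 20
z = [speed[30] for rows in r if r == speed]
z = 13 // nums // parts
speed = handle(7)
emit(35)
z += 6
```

if r == speed:

Transformed code:
r *= 16 == 29
speed = r
if r == 15:
    print(parts)
    r *= speed // speed
else:
    nums = speed
if 4 > r:
    parts = r[34]
    nums = 20
z = []
for rows in r:
    if r == speed:
        z.append(speed[30])
z = 13 // nums // parts
speed = handle(7)
emit(35)
z += 6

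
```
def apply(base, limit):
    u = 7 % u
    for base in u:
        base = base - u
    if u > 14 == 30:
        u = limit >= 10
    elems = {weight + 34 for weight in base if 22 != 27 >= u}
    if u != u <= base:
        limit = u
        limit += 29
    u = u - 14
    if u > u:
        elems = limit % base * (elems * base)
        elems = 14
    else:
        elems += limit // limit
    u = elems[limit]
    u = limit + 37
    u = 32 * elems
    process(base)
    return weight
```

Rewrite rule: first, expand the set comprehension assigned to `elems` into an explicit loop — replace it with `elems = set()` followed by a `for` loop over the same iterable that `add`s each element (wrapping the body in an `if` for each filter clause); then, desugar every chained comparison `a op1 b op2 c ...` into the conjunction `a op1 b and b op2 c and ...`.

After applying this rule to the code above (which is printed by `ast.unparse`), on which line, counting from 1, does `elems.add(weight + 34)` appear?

10

Transformed code:
def apply(base, limit):
    u = 7 % u
    for base in u:
        base = base - u
    if u > 14 and 14 == 30:
        u = limit >= 10
    elems = set()
    for weight in base:
        if 22 != 27 and 27 >= u:
            elems.add(weight + 34)
    if u != u and u <= base:
        limit = u
        limit += 29
    u = u - 14
    if u > u:
        elems = limit % base * (elems * base)
        elems = 14
    else:
        elems += limit // limit
    u = elems[limit]
    u = limit + 37
    u = 32 * elems
    process(base)
    return weight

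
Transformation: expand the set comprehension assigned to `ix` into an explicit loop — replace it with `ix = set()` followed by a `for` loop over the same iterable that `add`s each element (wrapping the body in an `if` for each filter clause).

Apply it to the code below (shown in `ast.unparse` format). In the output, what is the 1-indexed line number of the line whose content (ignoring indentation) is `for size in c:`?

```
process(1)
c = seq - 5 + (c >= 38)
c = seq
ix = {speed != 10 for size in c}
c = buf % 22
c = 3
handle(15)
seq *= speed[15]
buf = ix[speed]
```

5

Transformed code:
process(1)
c = seq - 5 + (c >= 38)
c = seq
ix = set()
for size in c:
    ix.add(speed != 10)
c = buf % 22
c = 3
handle(15)
seq *= speed[15]
buf = ix[speed]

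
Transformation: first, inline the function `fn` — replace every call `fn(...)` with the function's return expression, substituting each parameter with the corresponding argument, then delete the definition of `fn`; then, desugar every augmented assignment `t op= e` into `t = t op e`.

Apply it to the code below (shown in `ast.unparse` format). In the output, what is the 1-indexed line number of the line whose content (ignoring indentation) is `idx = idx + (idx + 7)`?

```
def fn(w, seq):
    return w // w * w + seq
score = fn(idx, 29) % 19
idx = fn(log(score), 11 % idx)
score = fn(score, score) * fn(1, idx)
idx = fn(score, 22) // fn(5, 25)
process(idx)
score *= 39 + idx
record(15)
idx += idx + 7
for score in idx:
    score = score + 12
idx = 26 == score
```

Transformed code:
score = (idx // idx * idx + 29) % 19
idx = log(score) // log(score) * log(score) + 11 % idx
score = (score // score * score + score) * (1 // 1 * 1 + idx)
idx = (score // score * score + 22) // (5 // 5 * 5 + 25)
process(idx)
score = score * (39 + idx)
record(15)
idx = idx + (idx + 7)
for score in idx:
    score = score + 12
idx = 26 == score

8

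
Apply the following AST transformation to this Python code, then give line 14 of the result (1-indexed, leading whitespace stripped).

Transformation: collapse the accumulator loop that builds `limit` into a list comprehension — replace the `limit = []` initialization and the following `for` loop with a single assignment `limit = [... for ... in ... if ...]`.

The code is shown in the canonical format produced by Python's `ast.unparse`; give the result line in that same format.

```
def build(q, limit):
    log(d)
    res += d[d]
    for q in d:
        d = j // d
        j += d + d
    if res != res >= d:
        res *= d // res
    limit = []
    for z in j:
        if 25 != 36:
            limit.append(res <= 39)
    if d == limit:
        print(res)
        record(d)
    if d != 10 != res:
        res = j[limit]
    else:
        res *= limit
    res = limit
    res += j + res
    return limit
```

res = j[limit]

Transformed code:
def build(q, limit):
    log(d)
    res += d[d]
    for q in d:
        d = j // d
        j += d + d
    if res != res >= d:
        res *= d // res
    limit = [res <= 39 for z in j if 25 != 36]
    if d == limit:
        print(res)
        record(d)
    if d != 10 != res:
        res = j[limit]
    else:
        res *= limit
    res = limit
    res += j + res
    return limit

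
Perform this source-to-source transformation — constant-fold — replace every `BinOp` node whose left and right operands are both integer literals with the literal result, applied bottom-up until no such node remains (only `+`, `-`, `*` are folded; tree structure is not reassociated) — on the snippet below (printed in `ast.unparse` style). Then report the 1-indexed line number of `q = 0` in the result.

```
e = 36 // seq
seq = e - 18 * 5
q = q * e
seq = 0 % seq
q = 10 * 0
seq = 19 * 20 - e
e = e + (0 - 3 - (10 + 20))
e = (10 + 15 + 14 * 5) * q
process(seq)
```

5

Transformed code:
e = 36 // seq
seq = e - 90
q = q * e
seq = 0 % seq
q = 0
seq = 380 - e
e = e + -33
e = 95 * q
process(seq)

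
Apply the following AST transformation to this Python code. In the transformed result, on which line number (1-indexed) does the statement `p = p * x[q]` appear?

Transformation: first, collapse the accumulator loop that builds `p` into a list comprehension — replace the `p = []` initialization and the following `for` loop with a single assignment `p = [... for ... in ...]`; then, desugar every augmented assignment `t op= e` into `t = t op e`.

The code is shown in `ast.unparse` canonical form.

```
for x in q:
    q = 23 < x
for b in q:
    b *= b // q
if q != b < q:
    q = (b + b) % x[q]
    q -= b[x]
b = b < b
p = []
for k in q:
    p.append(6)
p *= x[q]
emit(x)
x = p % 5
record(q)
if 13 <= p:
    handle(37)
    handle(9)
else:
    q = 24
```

Transformed code:
for x in q:
    q = 23 < x
for b in q:
    b = b * (b // q)
if q != b < q:
    q = (b + b) % x[q]
    q = q - b[x]
b = b < b
p = [6 for k in q]
p = p * x[q]
emit(x)
x = p % 5
record(q)
if 13 <= p:
    handle(37)
    handle(9)
else:
    q = 24

10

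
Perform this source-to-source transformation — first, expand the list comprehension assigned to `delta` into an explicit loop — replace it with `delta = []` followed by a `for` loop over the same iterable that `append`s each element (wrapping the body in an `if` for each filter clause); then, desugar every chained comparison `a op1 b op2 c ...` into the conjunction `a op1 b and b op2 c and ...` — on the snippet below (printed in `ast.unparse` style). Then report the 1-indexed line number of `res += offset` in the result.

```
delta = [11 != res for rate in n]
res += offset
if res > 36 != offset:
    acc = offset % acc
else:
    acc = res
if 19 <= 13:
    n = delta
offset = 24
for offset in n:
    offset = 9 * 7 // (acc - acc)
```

Transformed code:
delta = []
for rate in n:
    delta.append(11 != res)
res += offset
if res > 36 and 36 != offset:
    acc = offset % acc
else:
    acc = res
if 19 <= 13:
    n = delta
offset = 24
for offset in n:
    offset = 9 * 7 // (acc - acc)

4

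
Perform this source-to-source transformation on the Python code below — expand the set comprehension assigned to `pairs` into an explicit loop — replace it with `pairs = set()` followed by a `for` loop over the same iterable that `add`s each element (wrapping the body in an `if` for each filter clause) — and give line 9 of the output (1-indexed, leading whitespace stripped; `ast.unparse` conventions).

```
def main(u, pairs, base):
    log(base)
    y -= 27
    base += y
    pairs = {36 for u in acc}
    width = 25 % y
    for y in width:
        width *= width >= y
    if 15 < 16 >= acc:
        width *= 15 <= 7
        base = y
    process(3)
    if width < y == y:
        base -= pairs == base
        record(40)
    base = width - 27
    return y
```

Transformed code:
def main(u, pairs, base):
    log(base)
    y -= 27
    base += y
    pairs = set()
    for u in acc:
        pairs.add(36)
    width = 25 % y
    for y in width:
        width *= width >= y
    if 15 < 16 >= acc:
        width *= 15 <= 7
        base = y
    process(3)
    if width < y == y:
        base -= pairs == base
        record(40)
    base = width - 27
    return y

for y in width:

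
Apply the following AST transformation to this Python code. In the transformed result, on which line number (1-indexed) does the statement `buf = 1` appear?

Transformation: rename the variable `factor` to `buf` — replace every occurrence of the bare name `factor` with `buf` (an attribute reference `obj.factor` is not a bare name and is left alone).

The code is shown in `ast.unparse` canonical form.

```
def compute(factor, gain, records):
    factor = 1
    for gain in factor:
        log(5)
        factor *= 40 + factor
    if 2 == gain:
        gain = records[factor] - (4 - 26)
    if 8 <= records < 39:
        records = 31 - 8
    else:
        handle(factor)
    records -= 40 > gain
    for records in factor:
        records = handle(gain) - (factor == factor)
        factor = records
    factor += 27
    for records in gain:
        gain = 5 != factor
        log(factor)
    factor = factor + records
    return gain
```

Transformed code:
def compute(buf, gain, records):
    buf = 1
    for gain in buf:
        log(5)
        buf *= 40 + buf
    if 2 == gain:
        gain = records[buf] - (4 - 26)
    if 8 <= records < 39:
        records = 31 - 8
    else:
        handle(buf)
    records -= 40 > gain
    for records in buf:
        records = handle(gain) - (buf == buf)
        buf = records
    buf += 27
    for records in gain:
        gain = 5 != buf
        log(buf)
    buf = buf + records
    return gain

2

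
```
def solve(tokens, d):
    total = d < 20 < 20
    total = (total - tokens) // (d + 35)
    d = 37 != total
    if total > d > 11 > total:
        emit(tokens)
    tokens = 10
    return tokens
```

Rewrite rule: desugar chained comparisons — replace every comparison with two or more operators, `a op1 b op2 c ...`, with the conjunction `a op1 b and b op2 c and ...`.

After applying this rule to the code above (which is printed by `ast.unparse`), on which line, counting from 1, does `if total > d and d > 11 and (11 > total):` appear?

5

Transformed code:
def solve(tokens, d):
    total = d < 20 and 20 < 20
    total = (total - tokens) // (d + 35)
    d = 37 != total
    if total > d and d > 11 and (11 > total):
        emit(tokens)
    tokens = 10
    return tokens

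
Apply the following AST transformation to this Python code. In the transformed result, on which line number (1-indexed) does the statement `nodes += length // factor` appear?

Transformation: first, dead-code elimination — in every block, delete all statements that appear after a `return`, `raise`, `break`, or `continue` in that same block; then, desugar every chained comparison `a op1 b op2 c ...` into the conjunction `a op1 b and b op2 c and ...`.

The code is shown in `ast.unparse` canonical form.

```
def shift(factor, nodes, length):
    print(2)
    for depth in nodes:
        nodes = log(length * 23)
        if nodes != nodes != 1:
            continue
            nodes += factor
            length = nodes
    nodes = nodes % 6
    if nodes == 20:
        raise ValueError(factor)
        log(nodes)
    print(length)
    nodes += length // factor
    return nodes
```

Transformed code:
def shift(factor, nodes, length):
    print(2)
    for depth in nodes:
        nodes = log(length * 23)
        if nodes != nodes and nodes != 1:
            continue
    nodes = nodes % 6
    if nodes == 20:
        raise ValueError(factor)
    print(length)
    nodes += length // factor
    return nodes

11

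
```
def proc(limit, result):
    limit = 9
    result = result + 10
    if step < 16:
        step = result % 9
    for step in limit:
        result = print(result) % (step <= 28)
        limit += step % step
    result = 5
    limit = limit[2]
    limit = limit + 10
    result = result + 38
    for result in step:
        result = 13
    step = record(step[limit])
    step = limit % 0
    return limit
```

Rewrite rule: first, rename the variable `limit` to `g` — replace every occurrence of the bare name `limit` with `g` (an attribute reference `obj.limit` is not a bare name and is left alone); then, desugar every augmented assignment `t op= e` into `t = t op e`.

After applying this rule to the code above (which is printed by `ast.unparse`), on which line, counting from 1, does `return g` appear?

17

Transformed code:
def proc(g, result):
    g = 9
    result = result + 10
    if step < 16:
        step = result % 9
    for step in g:
        result = print(result) % (step <= 28)
        g = g + step % step
    result = 5
    g = g[2]
    g = g + 10
    result = result + 38
    for result in step:
        result = 13
    step = record(step[g])
    step = g % 0
    return g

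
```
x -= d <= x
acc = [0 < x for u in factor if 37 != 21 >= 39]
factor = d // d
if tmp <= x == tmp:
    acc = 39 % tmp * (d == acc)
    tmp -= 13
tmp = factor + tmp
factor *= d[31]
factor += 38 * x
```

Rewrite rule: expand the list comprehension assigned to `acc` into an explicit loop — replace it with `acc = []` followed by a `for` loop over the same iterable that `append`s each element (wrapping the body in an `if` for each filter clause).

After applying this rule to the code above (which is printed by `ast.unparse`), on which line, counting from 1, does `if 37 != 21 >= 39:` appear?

4

Transformed code:
x -= d <= x
acc = []
for u in factor:
    if 37 != 21 >= 39:
        acc.append(0 < x)
factor = d // d
if tmp <= x == tmp:
    acc = 39 % tmp * (d == acc)
    tmp -= 13
tmp = factor + tmp
factor *= d[31]
factor += 38 * x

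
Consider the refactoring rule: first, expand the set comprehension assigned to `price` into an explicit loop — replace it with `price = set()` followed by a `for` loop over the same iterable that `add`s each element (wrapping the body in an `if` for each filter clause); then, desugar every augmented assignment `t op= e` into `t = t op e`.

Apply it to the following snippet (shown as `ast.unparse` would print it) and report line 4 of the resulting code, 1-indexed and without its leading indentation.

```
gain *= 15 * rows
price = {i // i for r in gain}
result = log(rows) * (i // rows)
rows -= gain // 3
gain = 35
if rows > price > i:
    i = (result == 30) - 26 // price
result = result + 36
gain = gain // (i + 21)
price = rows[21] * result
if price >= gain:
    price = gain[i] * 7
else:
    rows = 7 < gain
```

Transformed code:
gain = gain * (15 * rows)
price = set()
for r in gain:
    price.add(i // i)
result = log(rows) * (i // rows)
rows = rows - gain // 3
gain = 35
if rows > price > i:
    i = (result == 30) - 26 // price
result = result + 36
gain = gain // (i + 21)
price = rows[21] * result
if price >= gain:
    price = gain[i] * 7
else:
    rows = 7 < gain

price.add(i // i)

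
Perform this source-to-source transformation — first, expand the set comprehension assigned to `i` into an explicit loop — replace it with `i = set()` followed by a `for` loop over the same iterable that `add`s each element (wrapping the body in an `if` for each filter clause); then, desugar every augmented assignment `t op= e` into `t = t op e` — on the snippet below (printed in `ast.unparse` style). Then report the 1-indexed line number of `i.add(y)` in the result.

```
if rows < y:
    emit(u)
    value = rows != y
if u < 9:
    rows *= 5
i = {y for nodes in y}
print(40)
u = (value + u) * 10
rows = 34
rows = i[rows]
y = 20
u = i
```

8

Transformed code:
if rows < y:
    emit(u)
    value = rows != y
if u < 9:
    rows = rows * 5
i = set()
for nodes in y:
    i.add(y)
print(40)
u = (value + u) * 10
rows = 34
rows = i[rows]
y = 20
u = i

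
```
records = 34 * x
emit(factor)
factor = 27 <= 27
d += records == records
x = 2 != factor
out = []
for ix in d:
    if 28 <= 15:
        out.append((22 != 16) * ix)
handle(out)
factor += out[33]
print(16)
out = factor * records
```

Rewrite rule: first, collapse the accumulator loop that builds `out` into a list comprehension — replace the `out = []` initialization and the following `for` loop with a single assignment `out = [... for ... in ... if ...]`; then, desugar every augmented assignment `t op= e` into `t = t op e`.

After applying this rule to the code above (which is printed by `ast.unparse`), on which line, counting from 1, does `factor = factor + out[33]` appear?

Transformed code:
records = 34 * x
emit(factor)
factor = 27 <= 27
d = d + (records == records)
x = 2 != factor
out = [(22 != 16) * ix for ix in d if 28 <= 15]
handle(out)
factor = factor + out[33]
print(16)
out = factor * records

8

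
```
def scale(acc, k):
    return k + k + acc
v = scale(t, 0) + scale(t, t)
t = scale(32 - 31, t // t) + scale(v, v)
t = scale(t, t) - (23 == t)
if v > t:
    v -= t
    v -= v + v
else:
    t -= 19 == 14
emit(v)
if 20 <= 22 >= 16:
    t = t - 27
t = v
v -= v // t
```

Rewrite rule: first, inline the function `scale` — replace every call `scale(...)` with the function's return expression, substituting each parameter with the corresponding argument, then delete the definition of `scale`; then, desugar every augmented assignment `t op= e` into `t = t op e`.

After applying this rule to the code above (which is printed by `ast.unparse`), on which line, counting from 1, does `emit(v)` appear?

Transformed code:
v = 0 + 0 + t + (t + t + t)
t = t // t + t // t + (32 - 31) + (v + v + v)
t = t + t + t - (23 == t)
if v > t:
    v = v - t
    v = v - (v + v)
else:
    t = t - (19 == 14)
emit(v)
if 20 <= 22 >= 16:
    t = t - 27
t = v
v = v - v // t

9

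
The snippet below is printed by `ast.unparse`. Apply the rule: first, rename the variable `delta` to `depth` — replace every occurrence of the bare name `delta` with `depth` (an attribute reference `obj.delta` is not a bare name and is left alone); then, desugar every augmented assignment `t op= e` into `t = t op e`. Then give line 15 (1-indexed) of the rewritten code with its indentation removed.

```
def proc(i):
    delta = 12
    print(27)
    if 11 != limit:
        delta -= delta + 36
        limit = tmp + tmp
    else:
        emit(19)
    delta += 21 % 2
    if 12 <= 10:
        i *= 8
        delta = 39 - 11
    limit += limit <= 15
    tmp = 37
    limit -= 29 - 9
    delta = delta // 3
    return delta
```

limit = limit - (29 - 9)

Transformed code:
def proc(i):
    depth = 12
    print(27)
    if 11 != limit:
        depth = depth - (depth + 36)
        limit = tmp + tmp
    else:
        emit(19)
    depth = depth + 21 % 2
    if 12 <= 10:
        i = i * 8
        depth = 39 - 11
    limit = limit + (limit <= 15)
    tmp = 37
    limit = limit - (29 - 9)
    depth = depth // 3
    return depth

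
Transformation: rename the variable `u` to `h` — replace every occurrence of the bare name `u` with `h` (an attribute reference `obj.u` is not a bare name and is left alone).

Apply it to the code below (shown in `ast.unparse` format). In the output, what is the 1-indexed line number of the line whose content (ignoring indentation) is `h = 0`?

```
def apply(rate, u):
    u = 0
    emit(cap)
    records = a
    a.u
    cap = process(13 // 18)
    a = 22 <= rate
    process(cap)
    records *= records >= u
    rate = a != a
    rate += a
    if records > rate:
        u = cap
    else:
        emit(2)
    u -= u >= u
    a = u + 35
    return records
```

2

Transformed code:
def apply(rate, h):
    h = 0
    emit(cap)
    records = a
    a.u
    cap = process(13 // 18)
    a = 22 <= rate
    process(cap)
    records *= records >= h
    rate = a != a
    rate += a
    if records > rate:
        h = cap
    else:
        emit(2)
    h -= h >= h
    a = h + 35
    return records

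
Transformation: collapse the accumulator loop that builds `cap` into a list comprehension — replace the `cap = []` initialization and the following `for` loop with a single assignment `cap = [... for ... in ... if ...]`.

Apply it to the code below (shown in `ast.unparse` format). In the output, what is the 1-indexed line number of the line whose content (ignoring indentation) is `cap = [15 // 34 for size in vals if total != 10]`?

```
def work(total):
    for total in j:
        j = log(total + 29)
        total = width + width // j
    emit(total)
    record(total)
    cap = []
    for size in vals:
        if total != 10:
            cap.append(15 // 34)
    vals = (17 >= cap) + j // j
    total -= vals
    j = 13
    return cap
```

7

Transformed code:
def work(total):
    for total in j:
        j = log(total + 29)
        total = width + width // j
    emit(total)
    record(total)
    cap = [15 // 34 for size in vals if total != 10]
    vals = (17 >= cap) + j // j
    total -= vals
    j = 13
    return cap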